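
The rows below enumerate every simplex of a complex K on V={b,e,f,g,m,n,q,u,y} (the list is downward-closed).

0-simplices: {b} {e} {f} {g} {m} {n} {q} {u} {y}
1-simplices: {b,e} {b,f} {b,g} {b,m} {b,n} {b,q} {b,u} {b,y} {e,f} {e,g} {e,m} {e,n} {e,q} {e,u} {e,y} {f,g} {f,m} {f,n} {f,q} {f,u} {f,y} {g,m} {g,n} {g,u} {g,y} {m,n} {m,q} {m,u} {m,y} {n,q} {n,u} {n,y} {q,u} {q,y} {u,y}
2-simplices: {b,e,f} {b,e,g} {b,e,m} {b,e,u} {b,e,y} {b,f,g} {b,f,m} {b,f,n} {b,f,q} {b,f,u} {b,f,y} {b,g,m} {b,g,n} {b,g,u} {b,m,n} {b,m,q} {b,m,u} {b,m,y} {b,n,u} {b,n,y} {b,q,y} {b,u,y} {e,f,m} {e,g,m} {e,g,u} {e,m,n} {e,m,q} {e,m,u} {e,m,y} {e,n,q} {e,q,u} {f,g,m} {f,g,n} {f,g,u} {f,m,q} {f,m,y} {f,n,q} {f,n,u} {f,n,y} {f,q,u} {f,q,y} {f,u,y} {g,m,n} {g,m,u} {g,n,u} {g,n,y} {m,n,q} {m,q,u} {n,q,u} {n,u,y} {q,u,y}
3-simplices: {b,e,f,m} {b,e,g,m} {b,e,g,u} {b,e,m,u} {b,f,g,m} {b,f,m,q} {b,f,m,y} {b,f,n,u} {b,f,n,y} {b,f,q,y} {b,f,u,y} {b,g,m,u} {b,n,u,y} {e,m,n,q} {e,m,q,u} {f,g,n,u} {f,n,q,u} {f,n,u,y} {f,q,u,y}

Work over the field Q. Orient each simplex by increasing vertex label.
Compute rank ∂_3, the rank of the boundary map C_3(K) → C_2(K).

n_0=9 n_1=35 n_2=51 n_3=19  [Q]
∂1: piv[be,bf,bg,bm,bn,bq,bu,by] rk=8  ker:ef,eg,em,en,eq,eu,ey,fg,fm,fn,fq,fu,fy,gm,gn,gu,gy,mn,mq,mu,my,nq,nu,ny,qu,qy,uy
∂2: piv[bef,beg,bem,beu,bey,bfg,bfm,bfn,bfq,bfu,bfy,bgm,bgn,bgu,bmn,bmq,bmu,bmy,bnu,bny,bqy,buy,emn,emq,enq,equ,gny] rk=27  ker:efm,egm,egu,emu,emy,fgm,fgn,fgu,fmq,fmy,fnq,fnu,fny,fqu,fqy,fuy,gmn,gmu,gnu,mnq,mqu,nqu,nuy,quy
∂3: piv[befm,begm,begu,bemu,bfgm,bfmq,bfmy,bfnu,bfny,bfqy,bfuy,bgmu,bnuy,emnq,emqu,fgnu,fnqu,fquy] rk=18  ker:fnuy
rk∂_3=18

rank∂_3=18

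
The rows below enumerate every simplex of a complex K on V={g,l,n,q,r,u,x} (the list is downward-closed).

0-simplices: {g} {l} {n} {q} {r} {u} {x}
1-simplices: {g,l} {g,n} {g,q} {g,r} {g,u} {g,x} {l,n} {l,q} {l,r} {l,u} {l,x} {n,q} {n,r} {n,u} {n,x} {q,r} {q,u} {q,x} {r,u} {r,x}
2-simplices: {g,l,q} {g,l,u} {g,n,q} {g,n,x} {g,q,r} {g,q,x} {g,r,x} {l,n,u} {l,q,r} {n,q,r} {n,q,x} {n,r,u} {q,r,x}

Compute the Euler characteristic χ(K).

n_0=7 n_1=20 n_2=13
χ=+7−20+13=0

χ(K)=0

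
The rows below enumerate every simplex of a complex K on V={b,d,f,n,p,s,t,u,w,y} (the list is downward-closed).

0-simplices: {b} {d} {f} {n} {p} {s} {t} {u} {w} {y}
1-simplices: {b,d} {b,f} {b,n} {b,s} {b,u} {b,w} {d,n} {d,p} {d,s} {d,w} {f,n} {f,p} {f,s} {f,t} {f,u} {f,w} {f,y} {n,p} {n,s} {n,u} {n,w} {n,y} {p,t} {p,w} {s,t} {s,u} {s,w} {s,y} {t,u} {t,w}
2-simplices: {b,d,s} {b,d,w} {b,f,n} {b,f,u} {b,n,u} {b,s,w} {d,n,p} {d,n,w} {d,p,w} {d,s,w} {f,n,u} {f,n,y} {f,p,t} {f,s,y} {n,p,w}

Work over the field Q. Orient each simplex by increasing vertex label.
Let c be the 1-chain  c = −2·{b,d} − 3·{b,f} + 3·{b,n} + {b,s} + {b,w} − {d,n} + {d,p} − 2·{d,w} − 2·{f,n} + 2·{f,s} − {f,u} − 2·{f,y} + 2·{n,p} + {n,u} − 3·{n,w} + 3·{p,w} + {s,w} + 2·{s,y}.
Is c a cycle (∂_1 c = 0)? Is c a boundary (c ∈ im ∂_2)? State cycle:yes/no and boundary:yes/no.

cycle:yes boundary:yes

n_0=10 n_1=30 n_2=15  [Q]
∂1: piv[bd,bf,bn,bs,bu,bw,dp,ft,fy] rk=9  ker:dn,ds,dw,fn,fp,fs,fu,fw,np,ns,nu,nw,ny,pt,pw,st,su,sw,sy,tu,tw
∂2: piv[bds,bdw,bfn,bfu,bnu,bsw,dnp,dnw,dpw,fny,fpt,fsy] rk=12  ker:dsw,fnu,npw
∂1c = 0
c vs im∂2: reduces to 0 ⇒ boundary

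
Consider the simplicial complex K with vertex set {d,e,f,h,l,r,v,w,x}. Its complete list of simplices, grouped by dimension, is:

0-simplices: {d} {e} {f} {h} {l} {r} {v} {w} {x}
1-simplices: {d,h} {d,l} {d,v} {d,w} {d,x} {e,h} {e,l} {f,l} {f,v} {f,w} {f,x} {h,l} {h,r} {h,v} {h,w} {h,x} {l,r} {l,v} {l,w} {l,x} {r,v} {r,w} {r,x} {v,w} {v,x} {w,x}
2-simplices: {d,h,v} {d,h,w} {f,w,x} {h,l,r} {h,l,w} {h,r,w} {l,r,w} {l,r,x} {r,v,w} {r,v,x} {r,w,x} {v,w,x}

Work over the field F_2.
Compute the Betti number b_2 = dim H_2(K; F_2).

n_0=9 n_1=26 n_2=12  [Z2]
∂1: piv[dh,dl,dv,dw,dx,eh,fl,hr] rk=8  ker:el,fv,fw,fx,hl,hv,hw,hx,lr,lv,lw,lx,rv,rw,rx,vw,vx,wx
∂2: piv[dhv,dhw,fwx,hlr,hlw,hrw,lrx,rvw,rvx,rwx] rk=10  ker:lrw,vwx
b_2=(12−10)−0=2

b_2=2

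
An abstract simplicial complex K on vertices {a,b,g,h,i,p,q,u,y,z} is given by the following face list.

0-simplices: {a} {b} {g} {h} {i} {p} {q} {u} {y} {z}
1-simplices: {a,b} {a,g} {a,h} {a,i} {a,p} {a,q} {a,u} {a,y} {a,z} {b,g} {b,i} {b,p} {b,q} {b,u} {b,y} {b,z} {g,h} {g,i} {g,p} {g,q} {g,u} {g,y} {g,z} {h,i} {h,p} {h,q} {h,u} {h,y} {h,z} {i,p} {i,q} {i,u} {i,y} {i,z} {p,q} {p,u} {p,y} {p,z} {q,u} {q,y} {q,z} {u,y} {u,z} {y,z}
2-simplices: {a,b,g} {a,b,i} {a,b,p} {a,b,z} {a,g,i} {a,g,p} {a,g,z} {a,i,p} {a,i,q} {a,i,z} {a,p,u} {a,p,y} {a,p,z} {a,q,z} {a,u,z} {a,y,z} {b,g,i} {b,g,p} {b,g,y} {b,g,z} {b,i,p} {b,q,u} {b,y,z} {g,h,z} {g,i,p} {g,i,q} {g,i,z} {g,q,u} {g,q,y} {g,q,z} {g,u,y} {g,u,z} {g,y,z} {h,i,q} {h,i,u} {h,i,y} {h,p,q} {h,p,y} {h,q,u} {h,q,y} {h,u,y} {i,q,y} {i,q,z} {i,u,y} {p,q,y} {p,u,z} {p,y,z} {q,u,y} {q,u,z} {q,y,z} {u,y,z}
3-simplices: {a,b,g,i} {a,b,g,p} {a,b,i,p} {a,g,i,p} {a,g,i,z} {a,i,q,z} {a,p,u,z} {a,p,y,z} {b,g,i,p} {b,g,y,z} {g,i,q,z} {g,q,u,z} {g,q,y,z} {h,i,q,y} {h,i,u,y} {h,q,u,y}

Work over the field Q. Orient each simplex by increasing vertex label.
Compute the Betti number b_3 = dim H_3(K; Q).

n_0=10 n_1=44 n_2=51 n_3=16  [Q]
∂1: piv[ab,ag,ah,ai,ap,aq,au,ay,az] rk=9  ker:bg,bi,bp,bq,bu,by,bz,gh,gi,gp,gq,gu,gy,gz,hi,hp,hq,hu,hy,hz,ip,iq,iu,iy,iz,pq,pu,py,pz,qu,qy,qz,uy,uz,yz
∂2: piv[abg,abi,abp,abz,agi,agp,agz,aip,aiq,aiz,apu,apy,apz,aqz,auz,ayz,bgy,bqu,byz,ghz,giq,gqu,gqy,guy,guz,hiq,hiu,hiy,hpq,hpy,hqu,hqy] rk=32  ker:bgi,bgp,bgz,bip,gip,giz,gqz,gyz,huy,iqy,iqz,iuy,pqy,puz,pyz,quy,quz,qyz,uyz
∂3: piv[abgi,abgp,abip,agip,agiz,aiqz,apuz,apyz,bgyz,giqz,gquz,gqyz,hiqy,hiuy,hquy] rk=15  ker:bgip
b_3=(16−15)−0=1

b_3=1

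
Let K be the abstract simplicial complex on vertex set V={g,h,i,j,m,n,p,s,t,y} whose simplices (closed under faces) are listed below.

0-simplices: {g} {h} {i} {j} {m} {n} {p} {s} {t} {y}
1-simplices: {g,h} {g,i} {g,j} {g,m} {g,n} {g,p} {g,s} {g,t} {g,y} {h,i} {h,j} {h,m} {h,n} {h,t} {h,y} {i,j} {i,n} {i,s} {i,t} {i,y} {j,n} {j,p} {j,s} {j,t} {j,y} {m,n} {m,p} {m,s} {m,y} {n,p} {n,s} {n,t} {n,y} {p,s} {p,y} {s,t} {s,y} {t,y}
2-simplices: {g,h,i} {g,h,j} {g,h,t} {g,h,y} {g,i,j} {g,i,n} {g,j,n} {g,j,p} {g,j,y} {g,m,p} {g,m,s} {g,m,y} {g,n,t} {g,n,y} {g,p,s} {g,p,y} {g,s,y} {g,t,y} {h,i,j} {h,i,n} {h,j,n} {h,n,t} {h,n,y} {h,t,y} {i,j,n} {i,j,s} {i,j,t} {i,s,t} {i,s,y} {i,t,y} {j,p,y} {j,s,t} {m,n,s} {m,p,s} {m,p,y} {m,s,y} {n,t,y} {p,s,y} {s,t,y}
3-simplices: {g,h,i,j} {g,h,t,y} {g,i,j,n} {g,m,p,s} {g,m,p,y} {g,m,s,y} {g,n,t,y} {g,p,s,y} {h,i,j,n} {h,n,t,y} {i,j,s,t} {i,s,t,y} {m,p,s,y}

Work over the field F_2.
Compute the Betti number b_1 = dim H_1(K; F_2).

b_1=4

n_0=10 n_1=38 n_2=39 n_3=13  [Z2]
∂1: piv[gh,gi,gj,gm,gn,gp,gs,gt,gy] rk=9  ker:hi,hj,hm,hn,ht,hy,ij,in,is,it,iy,jn,jp,js,jt,jy,mn,mp,ms,my,np,ns,nt,ny,ps,py,st,sy,ty
∂2: piv[ghi,ghj,ght,ghy,gij,gin,gjn,gjp,gjy,gmp,gms,gmy,gnt,gny,gps,gpy,gsy,gty,hin,ijs,ijt,ist,isy,ity,mns] rk=25  ker:hij,hjn,hnt,hny,hty,ijn,jpy,jst,mps,mpy,msy,nty,psy,sty
∂3: piv[ghij,ghty,gijn,gmps,gmpy,gmsy,gnty,gpsy,hijn,hnty,ijst,isty] rk=12  ker:mpsy
b_1=(38−9)−25=4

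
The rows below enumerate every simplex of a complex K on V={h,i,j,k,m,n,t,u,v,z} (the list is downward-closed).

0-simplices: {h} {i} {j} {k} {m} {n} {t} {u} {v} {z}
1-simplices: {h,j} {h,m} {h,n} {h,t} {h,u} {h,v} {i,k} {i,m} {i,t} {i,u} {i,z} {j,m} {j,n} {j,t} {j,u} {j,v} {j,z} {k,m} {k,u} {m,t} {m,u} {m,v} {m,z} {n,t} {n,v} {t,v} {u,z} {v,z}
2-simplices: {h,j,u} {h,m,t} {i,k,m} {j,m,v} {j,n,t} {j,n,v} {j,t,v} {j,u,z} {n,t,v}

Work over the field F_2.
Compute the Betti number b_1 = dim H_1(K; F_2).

n_0=10 n_1=28 n_2=9  [Z2]
∂1: piv[hj,hm,hn,ht,hu,hv,ik,im,iz] rk=9  ker:it,iu,jm,jn,jt,ju,jv,jz,km,ku,mt,mu,mv,mz,nt,nv,tv,uz,vz
∂2: piv[hju,hmt,ikm,jmv,jnt,jnv,jtv,juz] rk=8  ker:ntv
b_1=(28−9)−8=11

b_1=11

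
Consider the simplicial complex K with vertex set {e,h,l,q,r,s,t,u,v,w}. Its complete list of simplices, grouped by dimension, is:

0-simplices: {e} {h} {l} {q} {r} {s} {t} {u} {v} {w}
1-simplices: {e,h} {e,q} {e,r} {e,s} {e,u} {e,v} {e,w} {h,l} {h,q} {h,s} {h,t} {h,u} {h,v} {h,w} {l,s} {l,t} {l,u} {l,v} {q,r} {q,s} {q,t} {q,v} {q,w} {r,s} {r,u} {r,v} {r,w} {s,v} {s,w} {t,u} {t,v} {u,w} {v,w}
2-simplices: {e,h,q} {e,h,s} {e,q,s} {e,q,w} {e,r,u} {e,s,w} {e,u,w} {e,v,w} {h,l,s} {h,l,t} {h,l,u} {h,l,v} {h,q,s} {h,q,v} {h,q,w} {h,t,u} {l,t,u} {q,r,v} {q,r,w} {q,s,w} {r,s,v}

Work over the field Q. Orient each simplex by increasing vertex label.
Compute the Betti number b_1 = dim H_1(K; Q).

b_1=6

n_0=10 n_1=33 n_2=21  [Q]
∂1: piv[eh,eq,er,es,eu,ev,ew,hl,ht] rk=9  ker:hq,hs,hu,hv,hw,ls,lt,lu,lv,qr,qs,qt,qv,qw,rs,ru,rv,rw,sv,sw,tu,tv,uw,vw
∂2: piv[ehq,ehs,eqs,eqw,eru,esw,euw,evw,hls,hlt,hlu,hlv,hqv,hqw,htu,qrv,qrw,rsv] rk=18  ker:hqs,ltu,qsw
b_1=(33−9)−18=6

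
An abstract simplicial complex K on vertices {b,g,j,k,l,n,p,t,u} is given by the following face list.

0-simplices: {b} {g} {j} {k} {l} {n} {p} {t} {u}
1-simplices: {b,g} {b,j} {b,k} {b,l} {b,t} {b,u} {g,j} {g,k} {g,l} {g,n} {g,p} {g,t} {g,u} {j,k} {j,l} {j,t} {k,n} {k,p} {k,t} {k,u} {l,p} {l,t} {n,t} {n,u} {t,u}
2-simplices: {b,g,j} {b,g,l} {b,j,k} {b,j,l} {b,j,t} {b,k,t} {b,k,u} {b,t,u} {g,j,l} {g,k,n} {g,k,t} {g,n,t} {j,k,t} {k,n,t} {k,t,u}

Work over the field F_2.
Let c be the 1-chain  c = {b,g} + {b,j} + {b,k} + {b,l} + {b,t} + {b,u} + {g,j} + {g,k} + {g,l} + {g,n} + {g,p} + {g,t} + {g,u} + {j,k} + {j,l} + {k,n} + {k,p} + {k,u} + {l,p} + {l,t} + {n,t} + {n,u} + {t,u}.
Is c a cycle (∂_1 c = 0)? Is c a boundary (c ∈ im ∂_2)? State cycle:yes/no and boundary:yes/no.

cycle:no boundary:no

n_0=9 n_1=25 n_2=15  [Z2]
∂1: piv[bg,bj,bk,bl,bt,bu,gn,gp] rk=8  ker:gj,gk,gl,gt,gu,jk,jl,jt,kn,kp,kt,ku,lp,lt,nt,nu,tu
∂2: piv[bgj,bgl,bjk,bjl,bjt,bkt,bku,btu,gkn,gkt,gnt] rk=11  ker:gjl,jkt,knt,ktu
∂1c = {l} + {p} + {t} + {u}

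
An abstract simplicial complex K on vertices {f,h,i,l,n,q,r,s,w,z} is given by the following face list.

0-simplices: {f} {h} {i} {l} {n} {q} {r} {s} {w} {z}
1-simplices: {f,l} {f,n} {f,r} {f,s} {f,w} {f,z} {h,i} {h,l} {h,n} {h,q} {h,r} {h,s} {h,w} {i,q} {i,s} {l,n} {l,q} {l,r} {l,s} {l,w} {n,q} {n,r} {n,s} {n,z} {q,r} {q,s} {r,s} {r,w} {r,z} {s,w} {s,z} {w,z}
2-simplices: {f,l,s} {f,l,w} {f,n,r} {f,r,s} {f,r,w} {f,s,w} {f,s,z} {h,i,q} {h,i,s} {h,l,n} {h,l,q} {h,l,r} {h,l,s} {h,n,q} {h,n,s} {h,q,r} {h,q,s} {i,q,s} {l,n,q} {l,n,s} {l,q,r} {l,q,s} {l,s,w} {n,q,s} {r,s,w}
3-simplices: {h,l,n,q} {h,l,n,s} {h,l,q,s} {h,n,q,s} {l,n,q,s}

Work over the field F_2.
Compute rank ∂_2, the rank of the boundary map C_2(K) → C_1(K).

rank∂_2=17

n_0=10 n_1=32 n_2=25 n_3=5  [Z2]
∂1: piv[fl,fn,fr,fs,fw,fz,hi,hl,hq] rk=9  ker:hn,hr,hs,hw,iq,is,ln,lq,lr,ls,lw,nq,nr,ns,nz,qr,qs,rs,rw,rz,sw,sz,wz
∂2: piv[fls,flw,fnr,frs,frw,fsw,fsz,hiq,his,hln,hlq,hlr,hls,hnq,hns,hqr,hqs] rk=17  ker:iqs,lnq,lns,lqr,lqs,lsw,nqs,rsw
∂3: piv[hlnq,hlns,hlqs,hnqs] rk=4  ker:lnqs
rk∂_2=17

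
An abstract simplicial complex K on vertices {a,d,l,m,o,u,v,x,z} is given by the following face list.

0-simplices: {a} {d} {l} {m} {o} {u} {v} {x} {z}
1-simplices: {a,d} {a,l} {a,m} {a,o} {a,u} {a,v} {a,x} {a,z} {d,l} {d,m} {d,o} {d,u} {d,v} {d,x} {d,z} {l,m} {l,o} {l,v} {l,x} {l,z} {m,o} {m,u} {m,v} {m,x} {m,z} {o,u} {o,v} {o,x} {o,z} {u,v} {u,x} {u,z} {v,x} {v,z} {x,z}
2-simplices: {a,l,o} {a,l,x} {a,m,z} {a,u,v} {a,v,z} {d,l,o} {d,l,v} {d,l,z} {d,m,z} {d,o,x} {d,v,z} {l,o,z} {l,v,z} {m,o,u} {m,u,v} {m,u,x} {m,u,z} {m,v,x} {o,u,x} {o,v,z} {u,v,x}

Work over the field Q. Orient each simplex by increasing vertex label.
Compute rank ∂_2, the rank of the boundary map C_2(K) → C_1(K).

rank∂_2=19

n_0=9 n_1=35 n_2=21  [Q]
∂1: piv[ad,al,am,ao,au,av,ax,az] rk=8  ker:dl,dm,do,du,dv,dx,dz,lm,lo,lv,lx,lz,mo,mu,mv,mx,mz,ou,ov,ox,oz,uv,ux,uz,vx,vz,xz
∂2: piv[alo,alx,amz,auv,avz,dlo,dlv,dlz,dmz,dox,dvz,loz,mou,muv,mux,muz,mvx,oux,ovz] rk=19  ker:lvz,uvx
rk∂_2=19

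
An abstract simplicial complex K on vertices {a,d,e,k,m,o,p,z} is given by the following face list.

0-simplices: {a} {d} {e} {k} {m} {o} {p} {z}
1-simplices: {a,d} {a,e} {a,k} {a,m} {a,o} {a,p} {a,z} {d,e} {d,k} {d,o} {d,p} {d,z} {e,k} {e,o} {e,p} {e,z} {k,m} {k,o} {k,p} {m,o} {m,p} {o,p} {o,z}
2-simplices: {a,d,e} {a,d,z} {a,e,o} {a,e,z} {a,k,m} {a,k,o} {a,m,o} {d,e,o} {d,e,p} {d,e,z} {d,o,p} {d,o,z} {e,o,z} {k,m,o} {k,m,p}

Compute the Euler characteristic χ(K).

χ(K)=0

n_0=8 n_1=23 n_2=15
χ=+8−23+15=0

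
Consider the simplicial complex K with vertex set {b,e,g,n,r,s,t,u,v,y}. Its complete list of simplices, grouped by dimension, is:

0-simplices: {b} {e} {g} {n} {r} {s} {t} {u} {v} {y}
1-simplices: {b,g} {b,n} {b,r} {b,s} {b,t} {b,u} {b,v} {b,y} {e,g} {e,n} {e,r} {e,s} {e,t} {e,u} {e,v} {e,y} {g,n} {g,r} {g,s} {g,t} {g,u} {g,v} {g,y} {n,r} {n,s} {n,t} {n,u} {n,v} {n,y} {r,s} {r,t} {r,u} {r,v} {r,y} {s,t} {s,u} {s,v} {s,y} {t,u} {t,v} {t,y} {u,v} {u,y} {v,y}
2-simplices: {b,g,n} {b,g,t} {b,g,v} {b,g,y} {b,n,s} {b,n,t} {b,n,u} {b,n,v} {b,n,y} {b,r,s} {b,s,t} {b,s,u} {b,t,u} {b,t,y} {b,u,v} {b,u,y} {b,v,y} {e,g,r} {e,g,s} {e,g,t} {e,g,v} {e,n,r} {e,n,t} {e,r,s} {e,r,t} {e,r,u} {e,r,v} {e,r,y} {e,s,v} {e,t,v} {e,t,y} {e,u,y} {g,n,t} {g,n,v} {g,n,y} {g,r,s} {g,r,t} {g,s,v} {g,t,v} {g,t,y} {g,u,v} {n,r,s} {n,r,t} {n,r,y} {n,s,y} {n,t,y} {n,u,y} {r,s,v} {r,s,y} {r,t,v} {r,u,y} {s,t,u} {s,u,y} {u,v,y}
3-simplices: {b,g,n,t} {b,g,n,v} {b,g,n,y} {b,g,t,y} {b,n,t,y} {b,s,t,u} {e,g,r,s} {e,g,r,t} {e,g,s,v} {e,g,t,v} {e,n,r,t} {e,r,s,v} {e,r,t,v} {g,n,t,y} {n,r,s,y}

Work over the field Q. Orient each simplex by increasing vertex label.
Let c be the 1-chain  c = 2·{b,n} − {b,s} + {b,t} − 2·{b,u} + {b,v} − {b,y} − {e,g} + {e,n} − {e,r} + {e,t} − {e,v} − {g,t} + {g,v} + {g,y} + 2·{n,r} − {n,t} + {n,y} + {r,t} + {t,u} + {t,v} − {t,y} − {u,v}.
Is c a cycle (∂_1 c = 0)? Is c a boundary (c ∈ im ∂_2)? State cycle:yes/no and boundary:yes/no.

cycle:no boundary:no

n_0=10 n_1=44 n_2=54 n_3=15  [Q]
∂1: piv[bg,bn,br,bs,bt,bu,bv,by,eg] rk=9  ker:en,er,es,et,eu,ev,ey,gn,gr,gs,gt,gu,gv,gy,nr,ns,nt,nu,nv,ny,rs,rt,ru,rv,ry,st,su,sv,sy,tu,tv,ty,uv,uy,vy
∂2: piv[bgn,bgt,bgv,bgy,bns,bnt,bnu,bnv,bny,brs,bst,bsu,btu,bty,buv,buy,bvy,egr,egs,egt,egv,enr,ent,ers,ert,eru,erv,ery,esv,etv,ety,euy,guv,nrs,nsy] rk=35  ker:gnt,gnv,gny,grs,grt,gsv,gtv,gty,nrt,nry,nty,nuy,rsv,rsy,rtv,ruy,stu,suy,uvy
∂3: piv[bgnt,bgnv,bgny,bgty,bnty,bstu,egrs,egrt,egsv,egtv,enrt,ersv,ertv,nrsy] rk=14  ker:gnty
∂1c = {e} − 2·{g} + {n} − {s} + {v}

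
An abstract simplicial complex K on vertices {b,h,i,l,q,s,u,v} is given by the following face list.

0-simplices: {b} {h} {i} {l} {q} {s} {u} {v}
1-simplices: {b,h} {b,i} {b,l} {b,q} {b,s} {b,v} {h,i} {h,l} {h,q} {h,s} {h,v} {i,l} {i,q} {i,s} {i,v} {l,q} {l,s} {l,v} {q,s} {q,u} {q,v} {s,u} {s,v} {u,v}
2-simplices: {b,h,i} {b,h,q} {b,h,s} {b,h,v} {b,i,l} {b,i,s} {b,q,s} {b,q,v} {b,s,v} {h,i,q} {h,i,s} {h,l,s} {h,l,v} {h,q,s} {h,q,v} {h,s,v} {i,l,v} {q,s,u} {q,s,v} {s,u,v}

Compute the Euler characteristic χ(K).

χ(K)=4

n_0=8 n_1=24 n_2=20
χ=+8−24+20=4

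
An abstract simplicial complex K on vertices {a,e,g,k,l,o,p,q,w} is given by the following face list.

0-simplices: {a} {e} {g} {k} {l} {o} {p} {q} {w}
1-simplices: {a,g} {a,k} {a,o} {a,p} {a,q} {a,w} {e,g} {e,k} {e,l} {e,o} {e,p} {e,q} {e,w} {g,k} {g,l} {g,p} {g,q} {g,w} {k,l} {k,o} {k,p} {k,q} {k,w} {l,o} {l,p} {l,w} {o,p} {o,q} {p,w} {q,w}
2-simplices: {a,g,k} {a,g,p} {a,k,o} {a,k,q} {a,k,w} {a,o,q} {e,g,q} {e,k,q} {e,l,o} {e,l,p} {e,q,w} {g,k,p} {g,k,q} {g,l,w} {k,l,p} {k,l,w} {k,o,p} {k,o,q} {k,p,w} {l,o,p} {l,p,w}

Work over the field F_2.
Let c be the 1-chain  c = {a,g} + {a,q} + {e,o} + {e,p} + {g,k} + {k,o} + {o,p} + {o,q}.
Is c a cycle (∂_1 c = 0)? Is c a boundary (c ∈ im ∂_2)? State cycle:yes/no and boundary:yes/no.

n_0=9 n_1=30 n_2=21  [Z2]
∂1: piv[ag,ak,ao,ap,aq,aw,eg,el] rk=8  ker:ek,eo,ep,eq,ew,gk,gl,gp,gq,gw,kl,ko,kp,kq,kw,lo,lp,lw,op,oq,pw,qw
∂2: piv[agk,agp,ako,akq,akw,aoq,egq,ekq,elo,elp,eqw,gkp,gkq,glw,klp,klw,kop,kpw,lop] rk=19  ker:koq,lpw
∂1c = 0
c vs im∂2: reduces to 0 ⇒ boundary

cycle:yes boundary:yes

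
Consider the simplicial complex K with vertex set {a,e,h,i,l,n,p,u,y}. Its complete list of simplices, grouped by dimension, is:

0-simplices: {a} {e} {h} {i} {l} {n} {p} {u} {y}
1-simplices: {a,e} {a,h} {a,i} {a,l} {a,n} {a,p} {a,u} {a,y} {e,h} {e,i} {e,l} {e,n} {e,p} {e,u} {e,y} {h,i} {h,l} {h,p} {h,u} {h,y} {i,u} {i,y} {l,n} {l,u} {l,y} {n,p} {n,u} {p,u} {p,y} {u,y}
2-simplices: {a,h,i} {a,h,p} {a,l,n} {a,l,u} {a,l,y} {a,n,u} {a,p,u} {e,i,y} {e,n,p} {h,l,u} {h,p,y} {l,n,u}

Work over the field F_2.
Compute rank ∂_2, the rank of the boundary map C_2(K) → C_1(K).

rank∂_2=11

n_0=9 n_1=30 n_2=12  [Z2]
∂1: piv[ae,ah,ai,al,an,ap,au,ay] rk=8  ker:eh,ei,el,en,ep,eu,ey,hi,hl,hp,hu,hy,iu,iy,ln,lu,ly,np,nu,pu,py,uy
∂2: piv[ahi,ahp,aln,alu,aly,anu,apu,eiy,enp,hlu,hpy] rk=11  ker:lnu
rk∂_2=11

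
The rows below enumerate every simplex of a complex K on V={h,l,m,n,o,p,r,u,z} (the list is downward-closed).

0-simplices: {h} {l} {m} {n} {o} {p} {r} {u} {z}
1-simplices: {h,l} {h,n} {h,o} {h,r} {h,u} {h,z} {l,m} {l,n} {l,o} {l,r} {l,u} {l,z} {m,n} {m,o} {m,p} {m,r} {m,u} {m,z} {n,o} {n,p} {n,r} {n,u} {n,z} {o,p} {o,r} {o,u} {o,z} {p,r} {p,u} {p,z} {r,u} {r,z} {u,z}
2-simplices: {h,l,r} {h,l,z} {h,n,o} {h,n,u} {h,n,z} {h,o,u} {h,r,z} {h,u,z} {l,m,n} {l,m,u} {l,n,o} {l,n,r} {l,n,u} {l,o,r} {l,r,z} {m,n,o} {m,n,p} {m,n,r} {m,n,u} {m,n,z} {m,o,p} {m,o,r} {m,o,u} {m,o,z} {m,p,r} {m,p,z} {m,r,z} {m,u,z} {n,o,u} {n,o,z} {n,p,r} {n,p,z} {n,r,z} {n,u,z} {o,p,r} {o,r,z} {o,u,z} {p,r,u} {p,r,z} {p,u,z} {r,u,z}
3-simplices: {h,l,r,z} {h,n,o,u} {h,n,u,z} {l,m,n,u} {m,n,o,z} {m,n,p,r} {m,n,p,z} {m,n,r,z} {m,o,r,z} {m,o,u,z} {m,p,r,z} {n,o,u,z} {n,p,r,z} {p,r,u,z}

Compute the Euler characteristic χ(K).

n_0=9 n_1=33 n_2=41 n_3=14
χ=+9−33+41−14=3

χ(K)=3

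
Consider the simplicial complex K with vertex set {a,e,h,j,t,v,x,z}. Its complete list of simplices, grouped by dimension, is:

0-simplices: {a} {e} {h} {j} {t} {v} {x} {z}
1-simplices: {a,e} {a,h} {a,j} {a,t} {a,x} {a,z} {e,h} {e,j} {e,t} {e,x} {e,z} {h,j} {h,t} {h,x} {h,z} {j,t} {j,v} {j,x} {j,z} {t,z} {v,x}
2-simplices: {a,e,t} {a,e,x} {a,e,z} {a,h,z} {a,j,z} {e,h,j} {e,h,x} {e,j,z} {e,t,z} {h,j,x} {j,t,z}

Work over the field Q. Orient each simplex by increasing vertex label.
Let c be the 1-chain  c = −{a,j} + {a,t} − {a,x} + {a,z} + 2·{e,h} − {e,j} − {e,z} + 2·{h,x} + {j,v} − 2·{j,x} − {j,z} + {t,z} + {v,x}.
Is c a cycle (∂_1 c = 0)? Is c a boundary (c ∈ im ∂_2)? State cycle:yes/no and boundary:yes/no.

cycle:yes boundary:no

n_0=8 n_1=21 n_2=11  [Q]
∂1: piv[ae,ah,aj,at,ax,az,jv] rk=7  ker:eh,ej,et,ex,ez,hj,ht,hx,hz,jt,jx,jz,tz,vx
∂2: piv[aet,aex,aez,ahz,ajz,ehj,ehx,ejz,etz,hjx,jtz] rk=11
∂1c = 0
c vs im∂2: residual ≠ 0 ⇒ not boundary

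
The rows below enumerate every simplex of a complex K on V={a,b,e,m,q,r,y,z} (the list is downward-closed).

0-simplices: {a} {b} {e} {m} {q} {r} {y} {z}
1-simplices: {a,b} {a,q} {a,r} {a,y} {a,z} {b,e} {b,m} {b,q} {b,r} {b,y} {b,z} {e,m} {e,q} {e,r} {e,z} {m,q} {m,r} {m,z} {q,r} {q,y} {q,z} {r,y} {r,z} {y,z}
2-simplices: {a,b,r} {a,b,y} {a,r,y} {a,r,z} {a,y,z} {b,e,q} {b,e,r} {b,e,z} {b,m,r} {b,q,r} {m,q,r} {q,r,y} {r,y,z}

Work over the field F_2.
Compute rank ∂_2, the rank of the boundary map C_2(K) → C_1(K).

n_0=8 n_1=24 n_2=13  [Z2]
∂1: piv[ab,aq,ar,ay,az,be,bm] rk=7  ker:bq,br,by,bz,em,eq,er,ez,mq,mr,mz,qr,qy,qz,ry,rz,yz
∂2: piv[abr,aby,ary,arz,ayz,beq,ber,bez,bmr,bqr,mqr,qry] rk=12  ker:ryz
rk∂_2=12

rank∂_2=12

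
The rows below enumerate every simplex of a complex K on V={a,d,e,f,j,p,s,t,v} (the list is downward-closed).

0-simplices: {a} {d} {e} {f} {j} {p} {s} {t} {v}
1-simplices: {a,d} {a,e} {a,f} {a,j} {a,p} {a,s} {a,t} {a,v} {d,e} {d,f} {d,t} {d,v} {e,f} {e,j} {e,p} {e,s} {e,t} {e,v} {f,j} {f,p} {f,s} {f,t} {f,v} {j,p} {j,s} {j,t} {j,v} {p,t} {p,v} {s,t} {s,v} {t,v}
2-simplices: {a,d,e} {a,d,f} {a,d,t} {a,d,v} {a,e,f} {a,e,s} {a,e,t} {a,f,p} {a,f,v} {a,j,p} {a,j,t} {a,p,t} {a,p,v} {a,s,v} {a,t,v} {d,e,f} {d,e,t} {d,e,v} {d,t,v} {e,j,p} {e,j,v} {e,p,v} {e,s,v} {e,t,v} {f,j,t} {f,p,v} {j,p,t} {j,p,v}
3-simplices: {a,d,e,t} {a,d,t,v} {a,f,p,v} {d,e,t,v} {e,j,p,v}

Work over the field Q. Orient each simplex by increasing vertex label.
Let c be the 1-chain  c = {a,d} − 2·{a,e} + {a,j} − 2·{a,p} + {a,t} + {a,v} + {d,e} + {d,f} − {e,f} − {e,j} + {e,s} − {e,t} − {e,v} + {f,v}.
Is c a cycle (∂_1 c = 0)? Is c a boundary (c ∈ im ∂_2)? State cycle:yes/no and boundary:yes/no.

n_0=9 n_1=32 n_2=28 n_3=5  [Q]
∂1: piv[ad,ae,af,aj,ap,as,at,av] rk=8  ker:de,df,dt,dv,ef,ej,ep,es,et,ev,fj,fp,fs,ft,fv,jp,js,jt,jv,pt,pv,st,sv,tv
∂2: piv[ade,adf,adt,adv,aef,aes,aet,afp,afv,ajp,ajt,apt,apv,asv,atv,dev,ejp,ejv,epv,fjt] rk=20  ker:def,det,dtv,esv,etv,fpv,jpt,jpv
∂3: piv[adet,adtv,afpv,detv,ejpv] rk=5
∂1c = −{d} + 2·{e} − {f} − 2·{p} + {s} + {v}

cycle:no boundary:no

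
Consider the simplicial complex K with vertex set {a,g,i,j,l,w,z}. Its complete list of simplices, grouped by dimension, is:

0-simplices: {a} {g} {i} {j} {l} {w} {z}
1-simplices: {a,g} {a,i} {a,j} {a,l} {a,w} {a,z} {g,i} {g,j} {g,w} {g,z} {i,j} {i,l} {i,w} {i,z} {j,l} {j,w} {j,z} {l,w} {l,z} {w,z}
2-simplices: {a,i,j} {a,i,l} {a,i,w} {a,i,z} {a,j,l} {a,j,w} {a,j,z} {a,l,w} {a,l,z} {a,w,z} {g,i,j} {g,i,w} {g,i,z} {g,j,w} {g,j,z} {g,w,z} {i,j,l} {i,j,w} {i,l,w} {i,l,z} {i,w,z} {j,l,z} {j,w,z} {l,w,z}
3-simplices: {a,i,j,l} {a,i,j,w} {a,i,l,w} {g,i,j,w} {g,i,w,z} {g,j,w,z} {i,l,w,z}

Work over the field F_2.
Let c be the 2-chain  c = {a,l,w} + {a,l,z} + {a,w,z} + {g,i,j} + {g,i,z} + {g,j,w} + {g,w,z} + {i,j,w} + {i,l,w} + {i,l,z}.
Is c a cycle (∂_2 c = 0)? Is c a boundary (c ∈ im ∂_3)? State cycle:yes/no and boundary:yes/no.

n_0=7 n_1=20 n_2=24 n_3=7  [Z2]
∂1: piv[ag,ai,aj,al,aw,az] rk=6  ker:gi,gj,gw,gz,ij,il,iw,iz,jl,jw,jz,lw,lz,wz
∂2: piv[aij,ail,aiw,aiz,ajl,ajw,ajz,alw,alz,awz,gij,giw,giz] rk=13  ker:gjw,gjz,gwz,ijl,ijw,ilw,ilz,iwz,jlz,jwz,lwz
∂3: piv[aijl,aijw,ailw,gijw,giwz,gjwz,ilwz] rk=7
∂2c = 0
c vs im∂3: residual ≠ 0 ⇒ not boundary

cycle:yes boundary:no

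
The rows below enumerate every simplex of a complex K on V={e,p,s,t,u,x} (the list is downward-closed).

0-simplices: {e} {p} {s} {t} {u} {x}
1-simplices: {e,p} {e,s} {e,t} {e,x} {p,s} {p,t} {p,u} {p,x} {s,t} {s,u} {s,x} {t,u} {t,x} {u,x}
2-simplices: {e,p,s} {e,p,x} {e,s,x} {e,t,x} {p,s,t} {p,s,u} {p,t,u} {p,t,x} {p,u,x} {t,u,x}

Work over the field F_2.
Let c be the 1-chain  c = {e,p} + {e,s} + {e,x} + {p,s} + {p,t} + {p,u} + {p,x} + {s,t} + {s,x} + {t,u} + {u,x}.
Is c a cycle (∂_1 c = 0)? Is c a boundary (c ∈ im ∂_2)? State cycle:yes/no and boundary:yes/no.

cycle:no boundary:no

n_0=6 n_1=14 n_2=10  [Z2]
∂1: piv[ep,es,et,ex,pu] rk=5  ker:ps,pt,px,st,su,sx,tu,tx,ux
∂2: piv[eps,epx,esx,etx,pst,psu,ptu,ptx,pux] rk=9  ker:tux
∂1c = {e} + {p} + {t} + {u}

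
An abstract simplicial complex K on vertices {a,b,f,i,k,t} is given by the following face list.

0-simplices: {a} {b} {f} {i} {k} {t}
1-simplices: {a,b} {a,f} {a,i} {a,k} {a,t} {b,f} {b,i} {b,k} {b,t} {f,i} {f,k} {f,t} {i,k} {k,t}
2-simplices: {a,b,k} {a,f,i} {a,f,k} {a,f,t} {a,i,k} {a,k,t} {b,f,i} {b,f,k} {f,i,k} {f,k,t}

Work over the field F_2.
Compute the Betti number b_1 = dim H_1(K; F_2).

n_0=6 n_1=14 n_2=10  [Z2]
∂1: piv[ab,af,ai,ak,at] rk=5  ker:bf,bi,bk,bt,fi,fk,ft,ik,kt
∂2: piv[abk,afi,afk,aft,aik,akt,bfi,bfk] rk=8  ker:fik,fkt
b_1=(14−5)−8=1

b_1=1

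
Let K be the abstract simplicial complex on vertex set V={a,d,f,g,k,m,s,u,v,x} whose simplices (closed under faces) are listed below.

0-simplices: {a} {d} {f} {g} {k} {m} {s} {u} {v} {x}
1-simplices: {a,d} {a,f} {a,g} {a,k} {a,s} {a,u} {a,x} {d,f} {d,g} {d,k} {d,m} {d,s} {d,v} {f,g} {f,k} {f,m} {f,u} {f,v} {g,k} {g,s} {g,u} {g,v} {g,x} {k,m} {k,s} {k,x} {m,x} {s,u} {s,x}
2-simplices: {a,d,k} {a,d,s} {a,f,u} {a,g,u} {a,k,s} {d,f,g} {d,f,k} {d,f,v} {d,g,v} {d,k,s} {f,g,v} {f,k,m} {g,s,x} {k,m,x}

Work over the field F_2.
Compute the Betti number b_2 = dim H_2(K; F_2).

b_2=2

n_0=10 n_1=29 n_2=14  [Z2]
∂1: piv[ad,af,ag,ak,as,au,ax,dm,dv] rk=9  ker:df,dg,dk,ds,fg,fk,fm,fu,fv,gk,gs,gu,gv,gx,km,ks,kx,mx,su,sx
∂2: piv[adk,ads,afu,agu,aks,dfg,dfk,dfv,dgv,fkm,gsx,kmx] rk=12  ker:dks,fgv
b_2=(14−12)−0=2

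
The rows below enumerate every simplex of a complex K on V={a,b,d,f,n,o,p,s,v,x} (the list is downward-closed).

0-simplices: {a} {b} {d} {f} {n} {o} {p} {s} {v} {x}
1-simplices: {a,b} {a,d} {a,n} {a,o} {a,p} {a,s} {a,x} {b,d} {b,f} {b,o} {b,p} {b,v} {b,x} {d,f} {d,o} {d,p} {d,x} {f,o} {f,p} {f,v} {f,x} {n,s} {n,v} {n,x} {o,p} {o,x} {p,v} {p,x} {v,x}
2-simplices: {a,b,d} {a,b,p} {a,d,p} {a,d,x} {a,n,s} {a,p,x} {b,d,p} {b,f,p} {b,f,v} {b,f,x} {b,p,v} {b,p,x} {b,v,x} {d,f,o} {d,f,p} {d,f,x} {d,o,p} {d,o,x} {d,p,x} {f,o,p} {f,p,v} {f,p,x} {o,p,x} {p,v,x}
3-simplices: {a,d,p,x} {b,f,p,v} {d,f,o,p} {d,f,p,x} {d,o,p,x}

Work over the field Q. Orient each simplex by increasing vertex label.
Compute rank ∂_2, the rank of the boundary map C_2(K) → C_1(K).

rank∂_2=16

n_0=10 n_1=29 n_2=24 n_3=5  [Q]
∂1: piv[ab,ad,an,ao,ap,as,ax,bf,bv] rk=9  ker:bd,bo,bp,bx,df,do,dp,dx,fo,fp,fv,fx,ns,nv,nx,op,ox,pv,px,vx
∂2: piv[abd,abp,adp,adx,ans,apx,bfp,bfv,bfx,bpv,bpx,bvx,dfo,dfp,dop,dox] rk=16  ker:bdp,dfx,dpx,fop,fpv,fpx,opx,pvx
∂3: piv[adpx,bfpv,dfop,dfpx,dopx] rk=5
rk∂_2=16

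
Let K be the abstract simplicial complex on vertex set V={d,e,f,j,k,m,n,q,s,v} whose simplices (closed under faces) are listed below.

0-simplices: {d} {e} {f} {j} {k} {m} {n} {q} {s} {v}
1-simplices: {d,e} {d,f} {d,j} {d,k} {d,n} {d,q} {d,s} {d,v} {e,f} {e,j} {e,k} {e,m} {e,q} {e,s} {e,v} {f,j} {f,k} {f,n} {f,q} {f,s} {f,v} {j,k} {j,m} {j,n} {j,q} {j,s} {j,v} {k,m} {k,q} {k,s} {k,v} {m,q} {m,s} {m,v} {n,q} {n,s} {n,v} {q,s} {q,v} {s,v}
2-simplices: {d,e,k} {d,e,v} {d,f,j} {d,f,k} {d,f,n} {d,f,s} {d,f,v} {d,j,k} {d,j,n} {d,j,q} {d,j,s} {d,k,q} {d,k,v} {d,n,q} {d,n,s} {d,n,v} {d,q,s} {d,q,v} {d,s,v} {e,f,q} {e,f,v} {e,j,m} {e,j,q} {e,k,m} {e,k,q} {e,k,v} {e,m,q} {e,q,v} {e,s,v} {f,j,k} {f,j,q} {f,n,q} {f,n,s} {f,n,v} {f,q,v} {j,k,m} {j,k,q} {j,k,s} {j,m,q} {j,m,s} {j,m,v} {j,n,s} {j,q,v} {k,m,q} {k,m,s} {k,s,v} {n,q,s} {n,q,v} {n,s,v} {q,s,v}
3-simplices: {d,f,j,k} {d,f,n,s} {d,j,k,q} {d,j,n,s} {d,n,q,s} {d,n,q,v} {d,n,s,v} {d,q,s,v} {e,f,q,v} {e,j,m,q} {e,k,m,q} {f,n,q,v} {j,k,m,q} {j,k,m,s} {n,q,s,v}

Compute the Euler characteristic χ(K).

n_0=10 n_1=40 n_2=50 n_3=15
χ=+10−40+50−15=5

χ(K)=5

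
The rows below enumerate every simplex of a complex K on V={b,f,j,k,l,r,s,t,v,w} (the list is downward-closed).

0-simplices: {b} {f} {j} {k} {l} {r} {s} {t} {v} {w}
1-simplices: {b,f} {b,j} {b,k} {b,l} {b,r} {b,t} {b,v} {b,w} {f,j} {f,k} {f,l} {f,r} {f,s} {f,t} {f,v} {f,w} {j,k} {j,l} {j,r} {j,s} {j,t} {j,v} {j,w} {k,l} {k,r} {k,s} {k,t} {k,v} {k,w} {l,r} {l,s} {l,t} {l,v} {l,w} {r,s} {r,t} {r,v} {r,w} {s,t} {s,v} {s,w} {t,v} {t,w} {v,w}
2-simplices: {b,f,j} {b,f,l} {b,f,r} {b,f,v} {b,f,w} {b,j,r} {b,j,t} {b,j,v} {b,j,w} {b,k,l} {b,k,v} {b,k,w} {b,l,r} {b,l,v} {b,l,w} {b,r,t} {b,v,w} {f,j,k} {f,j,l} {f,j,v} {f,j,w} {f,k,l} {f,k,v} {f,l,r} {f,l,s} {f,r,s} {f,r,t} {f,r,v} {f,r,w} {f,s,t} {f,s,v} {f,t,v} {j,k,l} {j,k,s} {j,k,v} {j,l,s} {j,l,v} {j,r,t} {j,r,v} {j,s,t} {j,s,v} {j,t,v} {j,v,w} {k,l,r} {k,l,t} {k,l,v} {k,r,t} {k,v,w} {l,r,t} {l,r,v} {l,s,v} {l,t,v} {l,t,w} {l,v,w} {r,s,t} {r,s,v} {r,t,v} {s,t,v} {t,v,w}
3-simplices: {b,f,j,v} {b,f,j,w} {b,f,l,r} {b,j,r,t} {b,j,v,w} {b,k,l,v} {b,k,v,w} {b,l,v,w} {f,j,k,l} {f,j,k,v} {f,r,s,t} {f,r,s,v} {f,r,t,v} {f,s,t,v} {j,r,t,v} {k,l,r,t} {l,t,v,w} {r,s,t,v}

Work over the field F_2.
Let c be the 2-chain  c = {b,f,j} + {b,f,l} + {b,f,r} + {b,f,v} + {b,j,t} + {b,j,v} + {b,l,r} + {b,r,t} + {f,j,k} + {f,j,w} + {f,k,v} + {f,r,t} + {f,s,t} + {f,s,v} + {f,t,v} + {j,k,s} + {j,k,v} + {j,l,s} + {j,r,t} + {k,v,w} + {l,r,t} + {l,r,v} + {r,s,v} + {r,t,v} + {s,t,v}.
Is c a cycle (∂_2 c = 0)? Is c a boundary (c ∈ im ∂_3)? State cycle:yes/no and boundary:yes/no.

n_0=10 n_1=44 n_2=59 n_3=18  [Z2]
∂1: piv[bf,bj,bk,bl,br,bt,bv,bw,fs] rk=9  ker:fj,fk,fl,fr,ft,fv,fw,jk,jl,jr,js,jt,jv,jw,kl,kr,ks,kt,kv,kw,lr,ls,lt,lv,lw,rs,rt,rv,rw,st,sv,sw,tv,tw,vw
∂2: piv[bfj,bfl,bfr,bfv,bfw,bjr,bjt,bjv,bjw,bkl,bkv,bkw,blr,blv,blw,brt,bvw,fjk,fjl,fkl,fls,frs,frt,frv,frw,fst,fsv,ftv,jks,jls,klr,klt,krt,ltw] rk=34  ker:fjv,fjw,fkv,flr,jkl,jkv,jlv,jrt,jrv,jst,jsv,jtv,jvw,klv,kvw,lrt,lrv,lsv,ltv,lvw,rst,rsv,rtv,stv,tvw
∂3: piv[bfjv,bfjw,bflr,bjrt,bjvw,bklv,bkvw,blvw,fjkl,fjkv,frst,frsv,frtv,fstv,jrtv,klrt,ltvw] rk=17  ker:rstv
∂2c = {b,j} + {b,r} + {f,j} + {f,l} + {f,t} + {f,w} + {j,k} + {j,l} + {j,r} + {j,w} + {k,s} + {k,v} + {k,w} + {l,r} + {l,s} + {l,t} + {l,v} + {r,s} + {r,t} + {r,v} + {s,v} + {t,v} + {v,w}

cycle:no boundary:no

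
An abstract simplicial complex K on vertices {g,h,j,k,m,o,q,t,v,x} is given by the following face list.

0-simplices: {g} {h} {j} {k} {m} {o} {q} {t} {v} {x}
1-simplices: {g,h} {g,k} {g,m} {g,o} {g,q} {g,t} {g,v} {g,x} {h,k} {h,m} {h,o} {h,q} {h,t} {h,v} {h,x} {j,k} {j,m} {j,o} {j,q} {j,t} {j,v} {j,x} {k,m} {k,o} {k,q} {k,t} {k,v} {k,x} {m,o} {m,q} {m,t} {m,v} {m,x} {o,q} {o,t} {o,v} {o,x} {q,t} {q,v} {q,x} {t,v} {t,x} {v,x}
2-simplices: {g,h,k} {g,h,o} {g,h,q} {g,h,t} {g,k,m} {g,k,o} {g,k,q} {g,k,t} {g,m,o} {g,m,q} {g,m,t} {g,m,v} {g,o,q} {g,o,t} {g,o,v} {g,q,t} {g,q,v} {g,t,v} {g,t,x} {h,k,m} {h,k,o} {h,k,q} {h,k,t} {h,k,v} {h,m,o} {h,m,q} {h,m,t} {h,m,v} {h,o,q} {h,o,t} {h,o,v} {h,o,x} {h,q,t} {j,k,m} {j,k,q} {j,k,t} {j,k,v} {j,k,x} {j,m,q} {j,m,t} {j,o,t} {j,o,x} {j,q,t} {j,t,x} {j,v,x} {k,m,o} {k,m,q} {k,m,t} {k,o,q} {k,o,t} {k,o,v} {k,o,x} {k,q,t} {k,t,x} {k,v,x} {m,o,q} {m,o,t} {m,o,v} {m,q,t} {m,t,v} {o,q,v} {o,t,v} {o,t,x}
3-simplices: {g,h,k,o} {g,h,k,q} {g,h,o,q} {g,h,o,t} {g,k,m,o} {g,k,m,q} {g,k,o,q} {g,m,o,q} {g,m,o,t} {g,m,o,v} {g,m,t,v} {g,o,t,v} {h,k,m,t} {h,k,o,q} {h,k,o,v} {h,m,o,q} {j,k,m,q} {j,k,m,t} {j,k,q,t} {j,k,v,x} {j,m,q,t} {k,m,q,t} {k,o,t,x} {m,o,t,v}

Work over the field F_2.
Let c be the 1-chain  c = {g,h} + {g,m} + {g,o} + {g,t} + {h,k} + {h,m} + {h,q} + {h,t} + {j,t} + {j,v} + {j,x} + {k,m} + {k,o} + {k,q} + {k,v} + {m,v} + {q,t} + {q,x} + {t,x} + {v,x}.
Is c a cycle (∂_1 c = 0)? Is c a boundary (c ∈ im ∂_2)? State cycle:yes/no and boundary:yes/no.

n_0=10 n_1=43 n_2=63 n_3=24  [Z2]
∂1: piv[gh,gk,gm,go,gq,gt,gv,gx,jk] rk=9  ker:hk,hm,ho,hq,ht,hv,hx,jm,jo,jq,jt,jv,jx,km,ko,kq,kt,kv,kx,mo,mq,mt,mv,mx,oq,ot,ov,ox,qt,qv,qx,tv,tx,vx
∂2: piv[ghk,gho,ghq,ght,gkm,gko,gkq,gkt,gmo,gmq,gmt,gmv,goq,got,gov,gqt,gqv,gtv,gtx,hkm,hkv,hmv,hox,jkm,jkq,jkt,jkv,jkx,jot,jox,jtx,jvx] rk=32  ker:hko,hkq,hkt,hmo,hmq,hmt,hoq,hot,hov,hqt,jmq,jmt,jqt,kmo,kmq,kmt,koq,kot,kov,kox,kqt,ktx,kvx,moq,mot,mov,mqt,mtv,oqv,otv,otx
∂3: piv[ghko,ghkq,ghoq,ghot,gkmo,gkmq,gkoq,gmoq,gmot,gmov,gmtv,gotv,hkmt,hkov,hmoq,jkmq,jkmt,jkqt,jkvx,jmqt,kotx] rk=21  ker:hkoq,kmqt,motv
∂1c = {h} + {j} + {k} + {t}

cycle:no boundary:no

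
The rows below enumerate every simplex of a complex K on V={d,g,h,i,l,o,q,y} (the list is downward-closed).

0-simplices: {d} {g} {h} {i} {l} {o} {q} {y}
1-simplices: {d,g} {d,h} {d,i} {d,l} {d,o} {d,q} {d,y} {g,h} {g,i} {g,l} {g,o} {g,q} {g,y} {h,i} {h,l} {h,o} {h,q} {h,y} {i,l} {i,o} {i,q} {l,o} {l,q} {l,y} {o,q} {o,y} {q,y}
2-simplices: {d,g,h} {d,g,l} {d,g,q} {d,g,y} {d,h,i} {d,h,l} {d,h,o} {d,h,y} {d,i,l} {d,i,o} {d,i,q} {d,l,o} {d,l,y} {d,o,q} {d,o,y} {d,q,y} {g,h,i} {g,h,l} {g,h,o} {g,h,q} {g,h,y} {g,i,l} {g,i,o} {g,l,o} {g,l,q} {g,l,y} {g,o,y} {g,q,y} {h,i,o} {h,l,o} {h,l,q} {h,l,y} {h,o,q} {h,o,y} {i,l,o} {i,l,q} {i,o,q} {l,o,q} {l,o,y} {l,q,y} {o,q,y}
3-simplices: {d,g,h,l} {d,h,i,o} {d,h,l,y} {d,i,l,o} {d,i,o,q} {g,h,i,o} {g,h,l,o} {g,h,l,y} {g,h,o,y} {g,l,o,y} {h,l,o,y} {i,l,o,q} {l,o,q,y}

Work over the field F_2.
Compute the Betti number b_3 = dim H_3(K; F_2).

b_3=1

n_0=8 n_1=27 n_2=41 n_3=13  [Z2]
∂1: piv[dg,dh,di,dl,do,dq,dy] rk=7  ker:gh,gi,gl,go,gq,gy,hi,hl,ho,hq,hy,il,io,iq,lo,lq,ly,oq,oy,qy
∂2: piv[dgh,dgl,dgq,dgy,dhi,dhl,dho,dhy,dil,dio,diq,dlo,dly,doq,doy,dqy,ghi,gho,ghq,glq] rk=20  ker:ghl,ghy,gil,gio,glo,gly,goy,gqy,hio,hlo,hlq,hly,hoq,hoy,ilo,ilq,ioq,loq,loy,lqy,oqy
∂3: piv[dghl,dhio,dhly,dilo,dioq,ghio,ghlo,ghly,ghoy,gloy,iloq,loqy] rk=12  ker:hloy
b_3=(13−12)−0=1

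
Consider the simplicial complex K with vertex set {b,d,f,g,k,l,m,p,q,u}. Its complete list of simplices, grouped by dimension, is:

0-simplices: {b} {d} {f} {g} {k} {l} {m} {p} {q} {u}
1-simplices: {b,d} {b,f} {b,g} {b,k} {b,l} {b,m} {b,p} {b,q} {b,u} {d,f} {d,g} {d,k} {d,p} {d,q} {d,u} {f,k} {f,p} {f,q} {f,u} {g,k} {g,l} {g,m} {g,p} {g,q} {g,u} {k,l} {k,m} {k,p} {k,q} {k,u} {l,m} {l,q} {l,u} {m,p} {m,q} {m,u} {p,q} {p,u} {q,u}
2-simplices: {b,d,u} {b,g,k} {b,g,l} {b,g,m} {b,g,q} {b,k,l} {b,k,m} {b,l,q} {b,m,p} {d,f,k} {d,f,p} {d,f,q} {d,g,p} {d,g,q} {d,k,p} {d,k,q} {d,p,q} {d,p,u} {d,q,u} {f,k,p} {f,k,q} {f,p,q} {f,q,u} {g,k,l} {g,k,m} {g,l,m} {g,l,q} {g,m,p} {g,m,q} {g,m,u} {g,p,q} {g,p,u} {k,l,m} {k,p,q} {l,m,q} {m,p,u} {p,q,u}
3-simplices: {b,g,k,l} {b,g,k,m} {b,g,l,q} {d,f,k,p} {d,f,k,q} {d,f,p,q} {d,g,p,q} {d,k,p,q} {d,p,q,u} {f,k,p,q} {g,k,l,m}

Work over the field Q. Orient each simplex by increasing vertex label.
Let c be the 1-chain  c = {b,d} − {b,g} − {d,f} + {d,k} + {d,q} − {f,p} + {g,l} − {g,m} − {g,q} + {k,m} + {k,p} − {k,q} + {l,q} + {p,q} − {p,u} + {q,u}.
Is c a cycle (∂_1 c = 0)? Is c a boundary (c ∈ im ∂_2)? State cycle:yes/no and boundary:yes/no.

n_0=10 n_1=39 n_2=37 n_3=11  [Q]
∂1: piv[bd,bf,bg,bk,bl,bm,bp,bq,bu] rk=9  ker:df,dg,dk,dp,dq,du,fk,fp,fq,fu,gk,gl,gm,gp,gq,gu,kl,km,kp,kq,ku,lm,lq,lu,mp,mq,mu,pq,pu,qu
∂2: piv[bdu,bgk,bgl,bgm,bgq,bkl,bkm,blq,bmp,dfk,dfp,dfq,dgp,dgq,dkp,dkq,dpq,dpu,dqu,fqu,glm,gmp,gmq,gmu,gpu] rk=25  ker:fkp,fkq,fpq,gkl,gkm,glq,gpq,klm,kpq,lmq,mpu,pqu
∂3: piv[bgkl,bgkm,bglq,dfkp,dfkq,dfpq,dgpq,dkpq,dpqu,gklm] rk=10  ker:fkpq
∂1c = 0
c vs im∂2: residual ≠ 0 ⇒ not boundary

cycle:yes boundary:no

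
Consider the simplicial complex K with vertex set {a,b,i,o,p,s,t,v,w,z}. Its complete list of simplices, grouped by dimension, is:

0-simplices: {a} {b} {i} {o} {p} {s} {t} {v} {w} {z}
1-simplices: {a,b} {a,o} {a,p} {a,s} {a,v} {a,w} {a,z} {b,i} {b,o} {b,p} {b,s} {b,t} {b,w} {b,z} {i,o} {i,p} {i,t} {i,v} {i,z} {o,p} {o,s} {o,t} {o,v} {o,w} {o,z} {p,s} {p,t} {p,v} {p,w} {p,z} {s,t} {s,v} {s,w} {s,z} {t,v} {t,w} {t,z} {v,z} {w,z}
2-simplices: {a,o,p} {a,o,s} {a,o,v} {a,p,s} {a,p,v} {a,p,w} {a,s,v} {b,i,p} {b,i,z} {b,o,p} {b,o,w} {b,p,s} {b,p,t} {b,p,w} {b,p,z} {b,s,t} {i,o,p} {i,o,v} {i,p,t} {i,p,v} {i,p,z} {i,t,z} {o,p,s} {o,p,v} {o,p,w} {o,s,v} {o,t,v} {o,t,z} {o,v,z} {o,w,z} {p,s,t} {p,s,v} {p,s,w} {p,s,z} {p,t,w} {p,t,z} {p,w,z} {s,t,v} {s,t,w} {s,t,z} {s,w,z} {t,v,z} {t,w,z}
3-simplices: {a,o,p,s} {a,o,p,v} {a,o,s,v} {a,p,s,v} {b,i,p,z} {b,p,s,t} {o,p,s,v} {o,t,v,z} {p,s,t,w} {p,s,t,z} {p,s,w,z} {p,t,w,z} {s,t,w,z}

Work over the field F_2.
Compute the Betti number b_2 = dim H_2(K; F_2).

b_2=4

n_0=10 n_1=39 n_2=43 n_3=13  [Z2]
∂1: piv[ab,ao,ap,as,av,aw,az,bi,bt] rk=9  ker:bo,bp,bs,bw,bz,io,ip,it,iv,iz,op,os,ot,ov,ow,oz,ps,pt,pv,pw,pz,st,sv,sw,sz,tv,tw,tz,vz,wz
∂2: piv[aop,aos,aov,aps,apv,apw,asv,bip,biz,bop,bow,bps,bpt,bpw,bpz,bst,iop,iov,ipt,itz,otv,otz,ovz,owz,psw,psz,ptw,pwz] rk=28  ker:ipv,ipz,ops,opv,opw,osv,pst,psv,ptz,stv,stw,stz,swz,tvz,twz
∂3: piv[aops,aopv,aosv,apsv,bipz,bpst,otvz,pstw,pstz,pswz,ptwz] rk=11  ker:opsv,stwz
b_2=(43−28)−11=4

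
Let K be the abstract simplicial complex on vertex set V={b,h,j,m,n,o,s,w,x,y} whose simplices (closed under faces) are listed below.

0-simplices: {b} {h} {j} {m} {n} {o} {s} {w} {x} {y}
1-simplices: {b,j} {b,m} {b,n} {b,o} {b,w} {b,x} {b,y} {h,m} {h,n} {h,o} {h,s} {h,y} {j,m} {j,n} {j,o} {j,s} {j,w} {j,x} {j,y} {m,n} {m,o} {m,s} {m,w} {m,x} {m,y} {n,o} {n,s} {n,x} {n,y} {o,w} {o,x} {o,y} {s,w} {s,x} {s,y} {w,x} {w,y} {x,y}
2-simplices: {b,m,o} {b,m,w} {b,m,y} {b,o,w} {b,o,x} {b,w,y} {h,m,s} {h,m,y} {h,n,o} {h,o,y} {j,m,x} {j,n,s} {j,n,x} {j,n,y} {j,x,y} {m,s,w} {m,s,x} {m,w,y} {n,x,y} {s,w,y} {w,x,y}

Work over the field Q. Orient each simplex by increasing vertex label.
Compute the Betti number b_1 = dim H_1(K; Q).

b_1=10

n_0=10 n_1=38 n_2=21  [Q]
∂1: piv[bj,bm,bn,bo,bw,bx,by,hm,hs] rk=9  ker:hn,ho,hy,jm,jn,jo,js,jw,jx,jy,mn,mo,ms,mw,mx,my,no,ns,nx,ny,ow,ox,oy,sw,sx,sy,wx,wy,xy
∂2: piv[bmo,bmw,bmy,bow,box,bwy,hms,hmy,hno,hoy,jmx,jns,jnx,jny,jxy,msw,msx,swy,wxy] rk=19  ker:mwy,nxy
b_1=(38−9)−19=10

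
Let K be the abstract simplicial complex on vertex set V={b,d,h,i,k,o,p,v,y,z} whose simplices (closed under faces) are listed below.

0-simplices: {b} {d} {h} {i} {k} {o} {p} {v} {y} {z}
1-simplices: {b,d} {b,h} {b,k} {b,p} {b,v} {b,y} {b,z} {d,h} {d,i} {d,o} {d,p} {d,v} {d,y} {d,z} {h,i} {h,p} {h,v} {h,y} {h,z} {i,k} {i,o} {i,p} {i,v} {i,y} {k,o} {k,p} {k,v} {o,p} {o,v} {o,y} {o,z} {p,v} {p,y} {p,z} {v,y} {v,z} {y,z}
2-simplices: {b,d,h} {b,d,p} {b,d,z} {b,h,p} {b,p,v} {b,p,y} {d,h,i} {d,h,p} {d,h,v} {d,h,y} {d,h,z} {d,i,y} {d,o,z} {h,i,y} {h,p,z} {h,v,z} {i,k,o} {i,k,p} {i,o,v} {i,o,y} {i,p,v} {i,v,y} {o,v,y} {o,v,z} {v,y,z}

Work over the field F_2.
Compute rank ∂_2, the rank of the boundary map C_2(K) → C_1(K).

n_0=10 n_1=37 n_2=25  [Z2]
∂1: piv[bd,bh,bk,bp,bv,by,bz,di,do] rk=9  ker:dh,dp,dv,dy,dz,hi,hp,hv,hy,hz,ik,io,ip,iv,iy,ko,kp,kv,op,ov,oy,oz,pv,py,pz,vy,vz,yz
∂2: piv[bdh,bdp,bdz,bhp,bpv,bpy,dhi,dhv,dhy,dhz,diy,doz,hpz,hvz,iko,ikp,iov,ioy,ipv,ivy,ovz,vyz] rk=22  ker:dhp,hiy,ovy
rk∂_2=22

rank∂_2=22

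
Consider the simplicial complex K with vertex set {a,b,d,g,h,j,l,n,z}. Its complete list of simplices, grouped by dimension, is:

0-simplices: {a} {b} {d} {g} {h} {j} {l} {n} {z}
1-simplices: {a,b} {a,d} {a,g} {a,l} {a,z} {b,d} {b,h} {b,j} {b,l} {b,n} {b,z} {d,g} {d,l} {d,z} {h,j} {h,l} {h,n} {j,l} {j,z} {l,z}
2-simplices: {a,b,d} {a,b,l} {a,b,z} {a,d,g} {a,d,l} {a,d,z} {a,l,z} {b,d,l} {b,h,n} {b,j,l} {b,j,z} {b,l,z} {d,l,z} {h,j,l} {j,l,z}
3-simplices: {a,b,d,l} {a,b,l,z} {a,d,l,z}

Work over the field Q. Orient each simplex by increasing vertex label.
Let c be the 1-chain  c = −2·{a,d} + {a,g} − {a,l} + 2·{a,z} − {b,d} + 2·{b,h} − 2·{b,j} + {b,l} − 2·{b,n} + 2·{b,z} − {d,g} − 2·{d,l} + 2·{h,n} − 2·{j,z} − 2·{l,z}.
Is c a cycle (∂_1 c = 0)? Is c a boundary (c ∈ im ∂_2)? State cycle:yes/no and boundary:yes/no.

cycle:yes boundary:yes

n_0=9 n_1=20 n_2=15 n_3=3  [Q]
∂1: piv[ab,ad,ag,al,az,bh,bj,bn] rk=8  ker:bd,bl,bz,dg,dl,dz,hj,hl,hn,jl,jz,lz
∂2: piv[abd,abl,abz,adg,adl,adz,alz,bhn,bjl,bjz,hjl] rk=11  ker:bdl,blz,dlz,jlz
∂3: piv[abdl,ablz,adlz] rk=3
∂1c = 0
c vs im∂2: reduces to 0 ⇒ boundary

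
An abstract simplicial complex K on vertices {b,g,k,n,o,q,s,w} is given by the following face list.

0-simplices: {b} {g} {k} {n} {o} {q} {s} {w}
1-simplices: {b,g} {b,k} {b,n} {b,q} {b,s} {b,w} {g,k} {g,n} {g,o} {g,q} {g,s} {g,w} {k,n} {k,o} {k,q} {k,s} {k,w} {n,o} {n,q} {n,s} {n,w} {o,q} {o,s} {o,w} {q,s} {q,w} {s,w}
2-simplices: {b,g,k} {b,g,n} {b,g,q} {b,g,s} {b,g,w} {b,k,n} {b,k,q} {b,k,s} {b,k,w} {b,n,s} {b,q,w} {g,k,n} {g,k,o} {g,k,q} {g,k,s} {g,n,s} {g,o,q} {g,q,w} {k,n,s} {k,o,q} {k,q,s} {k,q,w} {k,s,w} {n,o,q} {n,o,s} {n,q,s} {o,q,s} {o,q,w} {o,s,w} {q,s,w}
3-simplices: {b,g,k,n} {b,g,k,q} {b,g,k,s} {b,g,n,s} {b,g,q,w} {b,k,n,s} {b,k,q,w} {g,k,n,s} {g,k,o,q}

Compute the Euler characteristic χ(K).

n_0=8 n_1=27 n_2=30 n_3=9
χ=+8−27+30−9=2

χ(K)=2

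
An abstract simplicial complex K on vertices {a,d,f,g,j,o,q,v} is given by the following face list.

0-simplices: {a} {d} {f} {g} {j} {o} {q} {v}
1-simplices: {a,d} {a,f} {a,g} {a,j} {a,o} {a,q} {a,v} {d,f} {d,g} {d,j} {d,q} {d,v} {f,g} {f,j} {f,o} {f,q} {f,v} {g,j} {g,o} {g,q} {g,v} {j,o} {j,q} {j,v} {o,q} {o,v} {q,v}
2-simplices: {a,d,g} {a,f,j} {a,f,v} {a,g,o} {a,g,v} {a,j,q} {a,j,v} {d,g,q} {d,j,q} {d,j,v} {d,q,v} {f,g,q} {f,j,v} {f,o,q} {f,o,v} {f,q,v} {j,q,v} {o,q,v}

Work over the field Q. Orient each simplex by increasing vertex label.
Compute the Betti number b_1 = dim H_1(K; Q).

n_0=8 n_1=27 n_2=18  [Q]
∂1: piv[ad,af,ag,aj,ao,aq,av] rk=7  ker:df,dg,dj,dq,dv,fg,fj,fo,fq,fv,gj,go,gq,gv,jo,jq,jv,oq,ov,qv
∂2: piv[adg,afj,afv,ago,agv,ajq,ajv,dgq,djq,djv,dqv,fgq,foq,fov,fqv] rk=15  ker:fjv,jqv,oqv
b_1=(27−7)−15=5

b_1=5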